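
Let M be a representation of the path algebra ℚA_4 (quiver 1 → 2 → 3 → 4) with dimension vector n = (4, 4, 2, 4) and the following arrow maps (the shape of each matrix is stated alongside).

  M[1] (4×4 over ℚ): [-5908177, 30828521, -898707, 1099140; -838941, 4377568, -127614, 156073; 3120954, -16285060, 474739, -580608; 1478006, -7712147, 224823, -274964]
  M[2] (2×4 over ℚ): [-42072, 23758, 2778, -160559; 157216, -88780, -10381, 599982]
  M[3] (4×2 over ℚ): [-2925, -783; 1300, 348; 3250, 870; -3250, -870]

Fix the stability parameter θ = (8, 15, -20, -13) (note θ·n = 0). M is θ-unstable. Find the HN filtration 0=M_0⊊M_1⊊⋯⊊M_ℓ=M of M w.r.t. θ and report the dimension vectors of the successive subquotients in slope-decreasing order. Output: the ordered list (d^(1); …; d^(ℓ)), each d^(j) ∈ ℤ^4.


Via rank(M_{q-1}∘⋯∘M_p): M ≅ I[1,2]^2, I[1,3], I[1,4], I[4,4]^3.
μ_θ-semistable layers: μ^(1)=15; μ^(2)=8; μ^(3)=1; μ^(4)=-5/2; μ^(5)=-13

((0, 2, 0, 0); (2, 0, 0, 0); (1, 1, 1, 0); (1, 1, 1, 1); (0, 0, 0, 3))


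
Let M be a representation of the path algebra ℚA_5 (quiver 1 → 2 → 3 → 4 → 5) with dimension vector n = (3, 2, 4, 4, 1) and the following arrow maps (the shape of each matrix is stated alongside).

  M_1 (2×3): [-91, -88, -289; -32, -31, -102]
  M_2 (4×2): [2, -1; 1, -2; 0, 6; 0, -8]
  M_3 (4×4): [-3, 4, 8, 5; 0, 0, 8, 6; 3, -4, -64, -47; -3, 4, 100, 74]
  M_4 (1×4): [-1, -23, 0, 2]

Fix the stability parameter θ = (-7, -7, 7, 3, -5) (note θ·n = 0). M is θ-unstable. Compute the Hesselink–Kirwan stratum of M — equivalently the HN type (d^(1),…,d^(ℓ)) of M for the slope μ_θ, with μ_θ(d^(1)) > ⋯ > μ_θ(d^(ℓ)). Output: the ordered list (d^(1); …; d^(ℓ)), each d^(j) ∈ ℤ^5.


Barcode: M ≅ I[1,1], I[1,3], I[1,5], I[3,3], I[3,4], I[4,4]^2. HN layers by μ_θ (5 steps, strictly decreasing):
  μ^(1)=7; μ^(2)=5; μ^(3)=3; μ^(4)=5/3; μ^(5)=-7

((0, 0, 2, 0, 0); (0, 0, 1, 1, 0); (0, 0, 0, 2, 0); (0, 0, 1, 1, 1); (3, 2, 0, 0, 0))


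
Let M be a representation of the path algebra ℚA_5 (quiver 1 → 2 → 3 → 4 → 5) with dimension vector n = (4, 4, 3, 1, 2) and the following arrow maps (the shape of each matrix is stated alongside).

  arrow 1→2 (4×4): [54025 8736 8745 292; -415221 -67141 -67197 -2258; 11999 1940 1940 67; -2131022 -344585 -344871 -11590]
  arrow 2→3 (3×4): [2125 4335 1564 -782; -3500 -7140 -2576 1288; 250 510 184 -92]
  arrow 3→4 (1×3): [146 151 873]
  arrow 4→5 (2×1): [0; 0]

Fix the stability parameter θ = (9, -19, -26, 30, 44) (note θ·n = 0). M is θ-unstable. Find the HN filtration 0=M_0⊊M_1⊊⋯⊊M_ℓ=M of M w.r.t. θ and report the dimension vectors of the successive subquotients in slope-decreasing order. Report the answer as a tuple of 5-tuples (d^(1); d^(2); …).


Via rank(M_{q-1}∘⋯∘M_p): M ≅ I[1,2]^3, I[1,3], I[3,3], I[3,4], I[5,5]^2.
μ_θ-semistable layers: μ^(1)=44; μ^(2)=30; μ^(3)=-5; μ^(4)=-12; μ^(5)=-26

((0, 0, 0, 0, 2); (0, 0, 0, 1, 0); (3, 3, 0, 0, 0); (1, 1, 1, 0, 0); (0, 0, 2, 0, 0))


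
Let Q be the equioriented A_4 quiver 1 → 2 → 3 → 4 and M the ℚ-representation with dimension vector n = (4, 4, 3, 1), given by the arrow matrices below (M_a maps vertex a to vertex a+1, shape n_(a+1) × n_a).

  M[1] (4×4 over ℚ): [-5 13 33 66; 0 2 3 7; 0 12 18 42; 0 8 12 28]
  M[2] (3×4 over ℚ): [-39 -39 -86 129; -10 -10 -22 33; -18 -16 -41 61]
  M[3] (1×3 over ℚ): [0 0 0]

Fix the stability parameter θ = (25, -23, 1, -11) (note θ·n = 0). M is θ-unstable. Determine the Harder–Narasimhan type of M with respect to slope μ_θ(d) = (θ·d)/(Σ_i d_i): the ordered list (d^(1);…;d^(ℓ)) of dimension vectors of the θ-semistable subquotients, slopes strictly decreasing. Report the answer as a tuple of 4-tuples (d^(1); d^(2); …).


Interval decomposition of M: I[1,1]^2, I[1,2], I[1,3], I[2,3]^2, I[4,4].
HN type (ℓ=4): μ^(1)=25; μ^(2)=1; μ^(3)=-11; μ^(4)=-23

((2, 0, 0, 0); (2, 2, 3, 0); (0, 0, 0, 1); (0, 2, 0, 0))


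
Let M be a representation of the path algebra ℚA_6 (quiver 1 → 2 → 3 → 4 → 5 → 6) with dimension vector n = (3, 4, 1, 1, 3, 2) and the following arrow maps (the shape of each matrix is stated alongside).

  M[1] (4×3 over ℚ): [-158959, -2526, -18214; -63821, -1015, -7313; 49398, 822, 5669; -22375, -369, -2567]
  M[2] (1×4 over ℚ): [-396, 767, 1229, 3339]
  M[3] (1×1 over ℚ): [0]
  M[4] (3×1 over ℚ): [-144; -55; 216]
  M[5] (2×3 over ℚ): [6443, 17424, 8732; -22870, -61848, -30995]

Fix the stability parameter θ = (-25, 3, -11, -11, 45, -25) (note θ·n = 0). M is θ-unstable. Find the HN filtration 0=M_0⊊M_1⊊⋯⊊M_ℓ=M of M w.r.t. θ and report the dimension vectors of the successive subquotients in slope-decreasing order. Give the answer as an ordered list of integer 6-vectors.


Barcode: M ≅ I[1,2]^2, I[1,3], I[2,2], I[4,5], I[5,6]^2. HN layers by μ_θ (6 steps, strictly decreasing):
  μ^(1)=45; μ^(2)=10; μ^(3)=3; μ^(4)=-4; μ^(5)=-11; μ^(6)=-25

((0, 0, 0, 0, 1, 0); (0, 0, 0, 0, 2, 2); (0, 3, 0, 0, 0, 0); (0, 1, 1, 0, 0, 0); (0, 0, 0, 1, 0, 0); (3, 0, 0, 0, 0, 0))


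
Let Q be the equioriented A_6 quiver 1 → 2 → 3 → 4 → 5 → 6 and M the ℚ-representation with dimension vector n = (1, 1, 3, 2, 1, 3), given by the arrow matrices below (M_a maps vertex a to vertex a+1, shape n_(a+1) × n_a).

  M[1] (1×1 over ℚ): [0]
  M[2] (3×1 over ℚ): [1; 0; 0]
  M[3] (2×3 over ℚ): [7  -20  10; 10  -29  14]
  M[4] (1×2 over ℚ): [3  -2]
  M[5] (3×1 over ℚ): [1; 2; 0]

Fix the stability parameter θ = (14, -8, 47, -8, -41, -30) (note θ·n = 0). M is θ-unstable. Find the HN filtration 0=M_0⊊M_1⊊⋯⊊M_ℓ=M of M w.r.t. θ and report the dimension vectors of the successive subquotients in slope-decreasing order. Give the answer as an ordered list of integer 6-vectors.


Barcode: M ≅ I[1,1], I[2,6], I[3,3], I[3,4], I[6,6]^2. HN layers by μ_θ (5 steps, strictly decreasing):
  μ^(1)=47; μ^(2)=39/2; μ^(3)=14; μ^(4)=-8; μ^(5)=-30

((0, 0, 1, 0, 0, 0); (0, 0, 1, 1, 0, 0); (1, 0, 0, 0, 0, 0); (0, 1, 1, 1, 1, 1); (0, 0, 0, 0, 0, 2))


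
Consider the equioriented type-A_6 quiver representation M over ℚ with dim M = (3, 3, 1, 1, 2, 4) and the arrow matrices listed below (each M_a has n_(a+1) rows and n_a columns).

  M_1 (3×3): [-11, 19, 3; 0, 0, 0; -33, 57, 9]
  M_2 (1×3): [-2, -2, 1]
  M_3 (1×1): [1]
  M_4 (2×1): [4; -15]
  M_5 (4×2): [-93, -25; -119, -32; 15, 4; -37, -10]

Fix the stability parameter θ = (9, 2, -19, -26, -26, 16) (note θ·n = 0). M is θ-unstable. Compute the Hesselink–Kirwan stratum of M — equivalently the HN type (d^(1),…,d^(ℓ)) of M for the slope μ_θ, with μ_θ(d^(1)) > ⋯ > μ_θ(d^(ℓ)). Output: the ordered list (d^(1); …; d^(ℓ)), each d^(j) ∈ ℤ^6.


Interval decomposition of M: I[1,1]^2, I[1,6], I[2,2]^2, I[5,6], I[6,6]^2.
HN type (ℓ=5): μ^(1)=16; μ^(2)=9; μ^(3)=2; μ^(4)=-12; μ^(5)=-26

((0, 0, 0, 0, 0, 4); (2, 0, 0, 0, 0, 0); (0, 2, 0, 0, 0, 0); (1, 1, 1, 1, 1, 0); (0, 0, 0, 0, 1, 0))


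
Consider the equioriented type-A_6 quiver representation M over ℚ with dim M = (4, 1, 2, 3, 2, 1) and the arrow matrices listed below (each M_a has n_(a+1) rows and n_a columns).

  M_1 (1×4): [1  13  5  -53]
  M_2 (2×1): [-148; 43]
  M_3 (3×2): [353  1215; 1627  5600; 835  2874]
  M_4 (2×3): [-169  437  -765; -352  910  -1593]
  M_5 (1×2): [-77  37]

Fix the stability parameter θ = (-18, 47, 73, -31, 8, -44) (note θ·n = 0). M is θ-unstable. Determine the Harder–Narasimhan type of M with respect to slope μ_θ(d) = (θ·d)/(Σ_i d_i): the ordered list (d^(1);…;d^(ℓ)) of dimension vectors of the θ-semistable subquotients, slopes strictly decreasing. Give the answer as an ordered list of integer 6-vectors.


Barcode: M ≅ I[1,1]^3, I[1,6], I[3,5], I[4,4]. HN layers by μ_θ (4 steps, strictly decreasing):
  μ^(1)=50/3; μ^(2)=53/5; μ^(3)=-18; μ^(4)=-31

((0, 0, 1, 1, 1, 0); (0, 1, 1, 1, 1, 1); (4, 0, 0, 0, 0, 0); (0, 0, 0, 1, 0, 0))


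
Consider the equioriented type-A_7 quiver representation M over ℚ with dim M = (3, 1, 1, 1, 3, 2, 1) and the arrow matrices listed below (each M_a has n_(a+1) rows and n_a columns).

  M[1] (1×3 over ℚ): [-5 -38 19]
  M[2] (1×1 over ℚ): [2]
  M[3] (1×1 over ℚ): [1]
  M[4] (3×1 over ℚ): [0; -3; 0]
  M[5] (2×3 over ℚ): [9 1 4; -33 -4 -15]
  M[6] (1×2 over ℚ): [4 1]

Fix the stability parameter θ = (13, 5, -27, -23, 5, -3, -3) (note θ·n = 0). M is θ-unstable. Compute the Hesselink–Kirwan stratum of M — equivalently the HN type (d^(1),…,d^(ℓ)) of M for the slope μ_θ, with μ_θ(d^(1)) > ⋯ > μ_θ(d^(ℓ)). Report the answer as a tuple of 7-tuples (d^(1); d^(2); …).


Via rank(M_{q-1}∘⋯∘M_p): M ≅ I[1,1]^2, I[1,6], I[5,5], I[5,7].
μ_θ-semistable layers: μ^(1)=13; μ^(2)=5; μ^(3)=1; μ^(4)=-1/3; μ^(5)=-8

((2, 0, 0, 0, 0, 0, 0); (0, 0, 0, 0, 1, 0, 0); (0, 0, 0, 0, 1, 1, 0); (0, 0, 0, 0, 1, 1, 1); (1, 1, 1, 1, 0, 0, 0))


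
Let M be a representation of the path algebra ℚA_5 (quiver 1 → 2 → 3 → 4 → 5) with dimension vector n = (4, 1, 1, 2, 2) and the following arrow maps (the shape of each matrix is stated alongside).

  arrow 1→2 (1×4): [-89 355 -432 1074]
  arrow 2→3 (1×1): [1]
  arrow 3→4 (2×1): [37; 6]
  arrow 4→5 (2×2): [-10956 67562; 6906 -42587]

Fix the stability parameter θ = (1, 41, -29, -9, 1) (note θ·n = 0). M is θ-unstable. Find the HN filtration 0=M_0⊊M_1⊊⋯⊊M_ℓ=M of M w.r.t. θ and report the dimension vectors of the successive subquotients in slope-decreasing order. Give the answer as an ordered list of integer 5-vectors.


Barcode: M ≅ I[1,1]^3, I[1,4], I[4,5], I[5,5]. HN layers by μ_θ (2 steps, strictly decreasing):
  μ^(1)=1; μ^(2)=-9

((4, 1, 1, 1, 2); (0, 0, 0, 1, 0))


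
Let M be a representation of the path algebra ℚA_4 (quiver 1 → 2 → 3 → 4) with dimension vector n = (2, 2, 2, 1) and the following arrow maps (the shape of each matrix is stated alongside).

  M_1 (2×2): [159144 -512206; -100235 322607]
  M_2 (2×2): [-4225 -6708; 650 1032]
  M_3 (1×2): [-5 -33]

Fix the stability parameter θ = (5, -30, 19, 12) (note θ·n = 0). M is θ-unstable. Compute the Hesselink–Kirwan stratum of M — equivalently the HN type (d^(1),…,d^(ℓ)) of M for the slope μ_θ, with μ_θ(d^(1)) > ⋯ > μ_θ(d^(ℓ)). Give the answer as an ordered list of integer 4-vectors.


Via rank(M_{q-1}∘⋯∘M_p): M ≅ I[1,2], I[1,4], I[3,3].
μ_θ-semistable layers: μ^(1)=19; μ^(2)=31/2; μ^(3)=-25/2

((0, 0, 1, 0); (0, 0, 1, 1); (2, 2, 0, 0))


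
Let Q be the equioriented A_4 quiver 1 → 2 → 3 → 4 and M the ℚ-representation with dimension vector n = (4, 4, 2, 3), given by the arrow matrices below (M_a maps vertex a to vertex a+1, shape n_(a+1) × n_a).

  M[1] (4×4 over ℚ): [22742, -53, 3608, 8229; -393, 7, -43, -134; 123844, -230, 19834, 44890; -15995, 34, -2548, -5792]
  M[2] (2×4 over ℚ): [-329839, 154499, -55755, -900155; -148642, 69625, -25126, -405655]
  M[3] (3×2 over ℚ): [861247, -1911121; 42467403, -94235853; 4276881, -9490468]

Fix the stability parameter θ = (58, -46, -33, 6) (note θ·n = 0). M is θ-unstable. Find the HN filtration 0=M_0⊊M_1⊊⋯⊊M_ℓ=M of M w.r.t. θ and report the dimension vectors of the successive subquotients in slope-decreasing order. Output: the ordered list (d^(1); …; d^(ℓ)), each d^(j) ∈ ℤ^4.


Via rank(M_{q-1}∘⋯∘M_p): M ≅ I[1,2]^2, I[1,4]^2, I[4,4].
μ_θ-semistable layers: μ^(1)=6; μ^(2)=-7

((2, 2, 0, 3); (2, 2, 2, 0))


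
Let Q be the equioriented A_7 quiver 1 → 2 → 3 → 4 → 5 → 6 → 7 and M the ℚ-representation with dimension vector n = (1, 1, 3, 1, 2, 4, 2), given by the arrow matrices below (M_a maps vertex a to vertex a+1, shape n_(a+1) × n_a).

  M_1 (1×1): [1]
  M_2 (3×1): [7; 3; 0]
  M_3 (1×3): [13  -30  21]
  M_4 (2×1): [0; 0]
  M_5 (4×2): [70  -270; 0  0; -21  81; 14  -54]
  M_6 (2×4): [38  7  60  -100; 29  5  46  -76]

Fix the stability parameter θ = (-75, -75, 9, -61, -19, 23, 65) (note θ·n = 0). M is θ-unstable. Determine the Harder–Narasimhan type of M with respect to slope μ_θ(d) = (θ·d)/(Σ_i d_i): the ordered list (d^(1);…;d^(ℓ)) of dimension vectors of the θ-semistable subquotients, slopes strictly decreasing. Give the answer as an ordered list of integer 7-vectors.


Via rank(M_{q-1}∘⋯∘M_p): M ≅ I[1,4], I[3,3]^2, I[5,5], I[5,6], I[6,6], I[6,7]^2.
μ_θ-semistable layers: μ^(1)=65; μ^(2)=23; μ^(3)=9; μ^(4)=-19; μ^(5)=-26; μ^(6)=-75

((0, 0, 0, 0, 0, 0, 2); (0, 0, 0, 0, 0, 4, 0); (0, 0, 2, 0, 0, 0, 0); (0, 0, 0, 0, 2, 0, 0); (0, 0, 1, 1, 0, 0, 0); (1, 1, 0, 0, 0, 0, 0))


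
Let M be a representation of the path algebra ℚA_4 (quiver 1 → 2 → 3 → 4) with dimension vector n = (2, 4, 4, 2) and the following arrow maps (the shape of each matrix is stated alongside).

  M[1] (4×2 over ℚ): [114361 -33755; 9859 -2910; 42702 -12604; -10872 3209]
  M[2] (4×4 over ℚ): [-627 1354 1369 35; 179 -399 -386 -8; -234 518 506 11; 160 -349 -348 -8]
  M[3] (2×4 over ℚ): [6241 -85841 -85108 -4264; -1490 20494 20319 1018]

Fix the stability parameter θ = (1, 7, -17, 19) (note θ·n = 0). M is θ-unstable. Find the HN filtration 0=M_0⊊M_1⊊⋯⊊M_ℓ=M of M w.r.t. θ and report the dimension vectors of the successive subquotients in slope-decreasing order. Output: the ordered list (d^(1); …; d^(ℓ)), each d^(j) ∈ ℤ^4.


Via rank(M_{q-1}∘⋯∘M_p): M ≅ I[1,4]^2, I[2,3]^2.
μ_θ-semistable layers: μ^(1)=19; μ^(2)=-3; μ^(3)=-5

((0, 0, 0, 2); (2, 2, 2, 0); (0, 2, 2, 0))


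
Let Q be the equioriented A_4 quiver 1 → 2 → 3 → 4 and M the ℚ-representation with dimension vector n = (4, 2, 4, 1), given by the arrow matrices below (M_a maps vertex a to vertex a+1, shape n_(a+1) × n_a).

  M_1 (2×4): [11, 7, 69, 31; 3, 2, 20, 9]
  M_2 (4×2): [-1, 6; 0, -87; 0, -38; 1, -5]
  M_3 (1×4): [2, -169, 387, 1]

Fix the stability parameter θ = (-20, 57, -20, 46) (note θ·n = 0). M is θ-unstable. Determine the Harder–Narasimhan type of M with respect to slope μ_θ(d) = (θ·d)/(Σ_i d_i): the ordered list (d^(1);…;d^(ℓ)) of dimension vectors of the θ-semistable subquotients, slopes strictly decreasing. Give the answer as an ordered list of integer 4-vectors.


Interval decomposition of M: I[1,1]^2, I[1,3], I[1,4], I[3,3]^2.
HN type (ℓ=3): μ^(1)=46; μ^(2)=37/2; μ^(3)=-20

((0, 0, 0, 1); (0, 2, 2, 0); (4, 0, 2, 0))


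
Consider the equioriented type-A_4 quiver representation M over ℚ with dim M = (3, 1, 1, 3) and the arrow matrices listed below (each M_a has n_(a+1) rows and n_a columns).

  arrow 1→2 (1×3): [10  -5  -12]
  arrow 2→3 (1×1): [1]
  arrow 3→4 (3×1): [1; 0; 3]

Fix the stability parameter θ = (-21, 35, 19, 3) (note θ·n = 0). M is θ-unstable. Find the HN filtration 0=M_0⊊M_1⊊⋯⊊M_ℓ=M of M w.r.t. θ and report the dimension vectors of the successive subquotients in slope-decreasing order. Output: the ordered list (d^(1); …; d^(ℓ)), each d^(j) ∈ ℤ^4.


Interval decomposition of M: I[1,1]^2, I[1,4], I[4,4]^2.
HN type (ℓ=3): μ^(1)=19; μ^(2)=3; μ^(3)=-21

((0, 1, 1, 1); (0, 0, 0, 2); (3, 0, 0, 0))


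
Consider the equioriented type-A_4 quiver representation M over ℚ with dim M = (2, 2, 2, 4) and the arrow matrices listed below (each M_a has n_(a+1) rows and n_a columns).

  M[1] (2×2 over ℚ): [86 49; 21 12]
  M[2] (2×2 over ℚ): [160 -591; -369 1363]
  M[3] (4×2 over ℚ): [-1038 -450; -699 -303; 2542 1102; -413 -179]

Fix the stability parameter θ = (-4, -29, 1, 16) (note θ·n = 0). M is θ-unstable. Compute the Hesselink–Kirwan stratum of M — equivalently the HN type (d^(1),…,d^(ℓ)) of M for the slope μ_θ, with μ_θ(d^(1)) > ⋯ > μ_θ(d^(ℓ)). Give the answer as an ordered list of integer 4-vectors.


Barcode: M ≅ I[1,4]^2, I[4,4]^2. HN layers by μ_θ (3 steps, strictly decreasing):
  μ^(1)=16; μ^(2)=1; μ^(3)=-33/2

((0, 0, 0, 4); (0, 0, 2, 0); (2, 2, 0, 0))


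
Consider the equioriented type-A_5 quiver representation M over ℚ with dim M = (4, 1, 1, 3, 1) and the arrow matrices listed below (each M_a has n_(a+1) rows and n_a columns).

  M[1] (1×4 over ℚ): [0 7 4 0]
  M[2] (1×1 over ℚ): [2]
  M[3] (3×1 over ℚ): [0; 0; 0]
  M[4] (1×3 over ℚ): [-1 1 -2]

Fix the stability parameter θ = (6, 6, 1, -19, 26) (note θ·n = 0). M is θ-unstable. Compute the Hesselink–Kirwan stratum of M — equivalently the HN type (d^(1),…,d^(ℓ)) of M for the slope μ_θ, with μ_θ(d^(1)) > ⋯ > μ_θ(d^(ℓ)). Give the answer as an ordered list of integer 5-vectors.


Interval decomposition of M: I[1,1]^3, I[1,3], I[4,4]^2, I[4,5].
HN type (ℓ=4): μ^(1)=26; μ^(2)=6; μ^(3)=13/3; μ^(4)=-19

((0, 0, 0, 0, 1); (3, 0, 0, 0, 0); (1, 1, 1, 0, 0); (0, 0, 0, 3, 0))


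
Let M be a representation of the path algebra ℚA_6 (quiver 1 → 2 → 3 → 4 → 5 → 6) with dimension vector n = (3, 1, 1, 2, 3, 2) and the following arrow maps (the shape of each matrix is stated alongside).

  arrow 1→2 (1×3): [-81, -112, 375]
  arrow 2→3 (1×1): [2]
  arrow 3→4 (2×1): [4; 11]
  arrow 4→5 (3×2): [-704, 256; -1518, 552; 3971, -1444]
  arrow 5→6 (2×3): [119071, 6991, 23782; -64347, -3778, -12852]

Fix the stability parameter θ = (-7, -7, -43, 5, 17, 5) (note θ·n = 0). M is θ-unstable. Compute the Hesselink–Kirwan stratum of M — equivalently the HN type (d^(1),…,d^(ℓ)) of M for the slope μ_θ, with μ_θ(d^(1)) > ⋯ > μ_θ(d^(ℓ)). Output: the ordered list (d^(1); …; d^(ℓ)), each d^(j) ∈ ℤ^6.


Interval decomposition of M: I[1,1]^2, I[1,4], I[4,5], I[5,6]^2.
HN type (ℓ=5): μ^(1)=17; μ^(2)=11; μ^(3)=5; μ^(4)=-7; μ^(5)=-19

((0, 0, 0, 0, 1, 0); (0, 0, 0, 0, 2, 2); (0, 0, 0, 2, 0, 0); (2, 0, 0, 0, 0, 0); (1, 1, 1, 0, 0, 0))


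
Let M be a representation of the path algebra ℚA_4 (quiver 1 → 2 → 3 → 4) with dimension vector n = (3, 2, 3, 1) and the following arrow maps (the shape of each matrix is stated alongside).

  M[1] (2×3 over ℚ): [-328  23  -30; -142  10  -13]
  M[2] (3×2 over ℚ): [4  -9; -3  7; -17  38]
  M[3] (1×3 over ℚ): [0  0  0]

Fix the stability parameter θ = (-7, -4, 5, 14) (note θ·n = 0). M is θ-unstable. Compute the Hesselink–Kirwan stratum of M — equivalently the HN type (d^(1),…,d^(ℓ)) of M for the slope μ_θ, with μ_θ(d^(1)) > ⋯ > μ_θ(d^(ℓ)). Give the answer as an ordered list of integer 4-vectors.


Via rank(M_{q-1}∘⋯∘M_p): M ≅ I[1,1], I[1,3]^2, I[3,3], I[4,4].
μ_θ-semistable layers: μ^(1)=14; μ^(2)=5; μ^(3)=-4; μ^(4)=-7

((0, 0, 0, 1); (0, 0, 3, 0); (0, 2, 0, 0); (3, 0, 0, 0))


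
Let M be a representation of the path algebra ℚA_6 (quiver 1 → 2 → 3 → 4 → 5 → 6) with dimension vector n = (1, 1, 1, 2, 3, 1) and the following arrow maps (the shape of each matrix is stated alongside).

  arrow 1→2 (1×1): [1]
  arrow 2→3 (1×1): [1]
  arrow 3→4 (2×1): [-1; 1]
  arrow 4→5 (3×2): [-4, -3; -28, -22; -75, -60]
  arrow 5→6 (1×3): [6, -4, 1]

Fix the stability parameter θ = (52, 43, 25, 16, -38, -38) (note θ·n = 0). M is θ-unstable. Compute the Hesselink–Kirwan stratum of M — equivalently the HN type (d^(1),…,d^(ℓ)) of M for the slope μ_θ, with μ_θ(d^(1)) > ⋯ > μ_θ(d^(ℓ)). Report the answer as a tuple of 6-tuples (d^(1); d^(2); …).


Barcode: M ≅ I[1,6], I[4,5], I[5,5]. HN layers by μ_θ (3 steps, strictly decreasing):
  μ^(1)=10; μ^(2)=-11; μ^(3)=-38

((1, 1, 1, 1, 1, 1); (0, 0, 0, 1, 1, 0); (0, 0, 0, 0, 1, 0))


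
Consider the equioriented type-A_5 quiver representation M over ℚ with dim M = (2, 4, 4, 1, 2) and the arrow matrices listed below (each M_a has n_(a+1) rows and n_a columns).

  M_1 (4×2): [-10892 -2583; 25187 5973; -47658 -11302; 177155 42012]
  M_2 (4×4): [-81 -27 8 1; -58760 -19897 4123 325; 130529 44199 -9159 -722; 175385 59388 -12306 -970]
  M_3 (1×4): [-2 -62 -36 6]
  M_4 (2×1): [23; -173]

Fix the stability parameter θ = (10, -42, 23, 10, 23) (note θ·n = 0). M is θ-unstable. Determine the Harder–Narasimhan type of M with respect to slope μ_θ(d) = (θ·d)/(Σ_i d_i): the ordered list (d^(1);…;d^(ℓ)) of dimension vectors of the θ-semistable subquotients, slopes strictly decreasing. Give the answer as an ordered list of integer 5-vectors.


Via rank(M_{q-1}∘⋯∘M_p): M ≅ I[1,3]^2, I[2,3], I[2,5], I[5,5].
μ_θ-semistable layers: μ^(1)=23; μ^(2)=33/2; μ^(3)=-16; μ^(4)=-42

((0, 0, 3, 0, 2); (0, 0, 1, 1, 0); (2, 2, 0, 0, 0); (0, 2, 0, 0, 0))


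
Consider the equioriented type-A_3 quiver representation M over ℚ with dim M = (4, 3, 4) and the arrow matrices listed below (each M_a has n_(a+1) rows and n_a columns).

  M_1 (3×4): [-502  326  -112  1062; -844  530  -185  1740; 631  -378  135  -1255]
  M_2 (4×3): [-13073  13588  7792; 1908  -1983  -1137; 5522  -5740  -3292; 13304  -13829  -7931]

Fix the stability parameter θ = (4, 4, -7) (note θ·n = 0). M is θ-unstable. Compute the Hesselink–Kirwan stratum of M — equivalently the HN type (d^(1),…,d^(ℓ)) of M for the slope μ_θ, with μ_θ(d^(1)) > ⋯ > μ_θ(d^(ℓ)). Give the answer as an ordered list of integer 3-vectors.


Via rank(M_{q-1}∘⋯∘M_p): M ≅ I[1,1], I[1,2], I[1,3]^2, I[3,3]^2.
μ_θ-semistable layers: μ^(1)=4; μ^(2)=1/3; μ^(3)=-7

((2, 1, 0); (2, 2, 2); (0, 0, 2))


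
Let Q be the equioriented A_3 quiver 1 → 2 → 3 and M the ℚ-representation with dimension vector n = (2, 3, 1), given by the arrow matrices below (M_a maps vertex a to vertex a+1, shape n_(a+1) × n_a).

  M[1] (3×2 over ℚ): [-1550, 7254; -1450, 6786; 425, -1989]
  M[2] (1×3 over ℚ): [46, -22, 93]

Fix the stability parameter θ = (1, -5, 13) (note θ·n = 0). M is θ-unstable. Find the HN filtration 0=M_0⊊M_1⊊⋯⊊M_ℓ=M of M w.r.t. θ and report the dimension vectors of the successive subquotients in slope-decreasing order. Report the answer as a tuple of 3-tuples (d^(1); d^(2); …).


Interval decomposition of M: I[1,1], I[1,3], I[2,2]^2.
HN type (ℓ=4): μ^(1)=13; μ^(2)=1; μ^(3)=-2; μ^(4)=-5

((0, 0, 1); (1, 0, 0); (1, 1, 0); (0, 2, 0))


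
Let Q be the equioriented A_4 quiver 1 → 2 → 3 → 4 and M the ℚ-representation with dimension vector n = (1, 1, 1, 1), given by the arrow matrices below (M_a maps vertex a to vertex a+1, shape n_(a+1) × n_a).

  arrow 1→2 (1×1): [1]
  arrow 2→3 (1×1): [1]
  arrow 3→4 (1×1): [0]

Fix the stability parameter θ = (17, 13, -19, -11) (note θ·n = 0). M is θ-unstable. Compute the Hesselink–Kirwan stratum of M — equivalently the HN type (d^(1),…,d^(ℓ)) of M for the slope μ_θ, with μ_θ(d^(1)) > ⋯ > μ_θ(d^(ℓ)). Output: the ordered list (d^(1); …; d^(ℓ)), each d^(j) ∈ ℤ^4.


Via rank(M_{q-1}∘⋯∘M_p): M ≅ I[1,3], I[4,4].
μ_θ-semistable layers: μ^(1)=11/3; μ^(2)=-11

((1, 1, 1, 0); (0, 0, 0, 1))


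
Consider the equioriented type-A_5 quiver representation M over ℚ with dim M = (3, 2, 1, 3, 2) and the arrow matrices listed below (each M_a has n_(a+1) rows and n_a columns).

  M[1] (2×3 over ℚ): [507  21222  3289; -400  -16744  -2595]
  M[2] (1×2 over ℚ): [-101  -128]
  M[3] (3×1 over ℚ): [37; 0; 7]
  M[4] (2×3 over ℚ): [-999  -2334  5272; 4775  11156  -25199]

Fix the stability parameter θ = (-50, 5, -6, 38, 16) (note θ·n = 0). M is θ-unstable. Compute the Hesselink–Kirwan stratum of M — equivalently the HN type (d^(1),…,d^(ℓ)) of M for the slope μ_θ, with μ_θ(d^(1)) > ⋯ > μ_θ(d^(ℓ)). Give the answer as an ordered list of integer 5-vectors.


Via rank(M_{q-1}∘⋯∘M_p): M ≅ I[1,1], I[1,2], I[1,5], I[4,4], I[4,5].
μ_θ-semistable layers: μ^(1)=38; μ^(2)=27; μ^(3)=5; μ^(4)=-1/2; μ^(5)=-50

((0, 0, 0, 1, 0); (0, 0, 0, 2, 2); (0, 1, 0, 0, 0); (0, 1, 1, 0, 0); (3, 0, 0, 0, 0))


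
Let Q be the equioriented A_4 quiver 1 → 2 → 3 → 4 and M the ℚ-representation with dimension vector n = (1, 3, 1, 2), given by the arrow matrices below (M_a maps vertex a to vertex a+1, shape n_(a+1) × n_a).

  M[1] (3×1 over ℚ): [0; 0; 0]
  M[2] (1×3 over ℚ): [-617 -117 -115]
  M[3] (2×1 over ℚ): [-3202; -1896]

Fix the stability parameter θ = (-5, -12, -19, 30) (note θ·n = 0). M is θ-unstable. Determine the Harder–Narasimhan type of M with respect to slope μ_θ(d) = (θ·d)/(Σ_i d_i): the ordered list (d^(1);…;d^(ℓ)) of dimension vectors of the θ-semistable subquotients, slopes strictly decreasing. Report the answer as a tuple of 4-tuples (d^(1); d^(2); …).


Barcode: M ≅ I[1,1], I[2,2]^2, I[2,4], I[4,4]. HN layers by μ_θ (4 steps, strictly decreasing):
  μ^(1)=30; μ^(2)=-5; μ^(3)=-12; μ^(4)=-31/2

((0, 0, 0, 2); (1, 0, 0, 0); (0, 2, 0, 0); (0, 1, 1, 0))


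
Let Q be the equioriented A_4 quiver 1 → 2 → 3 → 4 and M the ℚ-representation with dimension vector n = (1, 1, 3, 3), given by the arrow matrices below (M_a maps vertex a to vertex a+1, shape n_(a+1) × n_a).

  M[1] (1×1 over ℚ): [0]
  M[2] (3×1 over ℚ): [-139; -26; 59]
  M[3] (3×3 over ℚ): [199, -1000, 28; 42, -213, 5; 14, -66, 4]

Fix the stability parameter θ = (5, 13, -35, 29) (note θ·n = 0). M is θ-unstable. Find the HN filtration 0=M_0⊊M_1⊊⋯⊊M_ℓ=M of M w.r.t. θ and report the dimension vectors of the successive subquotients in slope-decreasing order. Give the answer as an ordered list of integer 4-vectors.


Via rank(M_{q-1}∘⋯∘M_p): M ≅ I[1,1], I[2,4], I[3,4]^2.
μ_θ-semistable layers: μ^(1)=29; μ^(2)=5; μ^(3)=-11; μ^(4)=-35

((0, 0, 0, 3); (1, 0, 0, 0); (0, 1, 1, 0); (0, 0, 2, 0))


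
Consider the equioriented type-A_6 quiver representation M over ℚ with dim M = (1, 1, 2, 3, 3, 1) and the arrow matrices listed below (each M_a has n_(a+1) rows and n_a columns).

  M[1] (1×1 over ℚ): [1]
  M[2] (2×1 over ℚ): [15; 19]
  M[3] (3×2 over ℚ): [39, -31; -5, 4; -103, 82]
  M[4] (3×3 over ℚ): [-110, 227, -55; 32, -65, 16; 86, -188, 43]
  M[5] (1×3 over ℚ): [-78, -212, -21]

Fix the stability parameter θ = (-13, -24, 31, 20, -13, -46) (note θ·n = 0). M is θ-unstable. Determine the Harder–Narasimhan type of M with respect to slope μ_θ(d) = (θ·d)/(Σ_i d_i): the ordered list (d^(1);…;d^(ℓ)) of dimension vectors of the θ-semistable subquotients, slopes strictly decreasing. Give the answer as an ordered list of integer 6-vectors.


Via rank(M_{q-1}∘⋯∘M_p): M ≅ I[1,6], I[3,4], I[4,5], I[5,5].
μ_θ-semistable layers: μ^(1)=51/2; μ^(2)=7/2; μ^(3)=-2; μ^(4)=-13; μ^(5)=-37/2

((0, 0, 1, 1, 0, 0); (0, 0, 0, 1, 1, 0); (0, 0, 1, 1, 1, 1); (0, 0, 0, 0, 1, 0); (1, 1, 0, 0, 0, 0))


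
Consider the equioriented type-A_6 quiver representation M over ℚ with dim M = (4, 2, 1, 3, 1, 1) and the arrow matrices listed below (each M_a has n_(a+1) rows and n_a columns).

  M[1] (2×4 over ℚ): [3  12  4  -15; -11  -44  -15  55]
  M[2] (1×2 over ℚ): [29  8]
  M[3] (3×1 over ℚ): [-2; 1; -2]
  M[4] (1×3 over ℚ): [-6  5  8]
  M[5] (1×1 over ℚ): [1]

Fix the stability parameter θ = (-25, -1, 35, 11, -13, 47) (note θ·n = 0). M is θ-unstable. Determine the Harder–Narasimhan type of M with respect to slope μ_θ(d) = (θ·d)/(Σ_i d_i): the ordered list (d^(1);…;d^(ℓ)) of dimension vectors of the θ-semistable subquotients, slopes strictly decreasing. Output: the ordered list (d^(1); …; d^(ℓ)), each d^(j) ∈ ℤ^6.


Barcode: M ≅ I[1,1]^2, I[1,2], I[1,6], I[4,4]^2. HN layers by μ_θ (4 steps, strictly decreasing):
  μ^(1)=47; μ^(2)=11; μ^(3)=-1; μ^(4)=-25

((0, 0, 0, 0, 0, 1); (0, 0, 1, 3, 1, 0); (0, 2, 0, 0, 0, 0); (4, 0, 0, 0, 0, 0))


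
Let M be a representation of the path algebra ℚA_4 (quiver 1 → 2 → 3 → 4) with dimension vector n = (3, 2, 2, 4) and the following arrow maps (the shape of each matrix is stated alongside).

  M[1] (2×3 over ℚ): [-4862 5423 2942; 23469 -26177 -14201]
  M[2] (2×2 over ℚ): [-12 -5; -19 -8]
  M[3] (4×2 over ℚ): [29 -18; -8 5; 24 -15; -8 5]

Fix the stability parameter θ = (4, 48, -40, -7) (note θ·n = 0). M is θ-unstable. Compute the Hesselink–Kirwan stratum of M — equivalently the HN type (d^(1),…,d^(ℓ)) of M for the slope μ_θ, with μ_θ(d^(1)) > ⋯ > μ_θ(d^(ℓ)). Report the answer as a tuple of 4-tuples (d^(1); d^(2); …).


Via rank(M_{q-1}∘⋯∘M_p): M ≅ I[1,1], I[1,4]^2, I[4,4]^2.
μ_θ-semistable layers: μ^(1)=4; μ^(2)=5/4; μ^(3)=-7

((1, 0, 0, 0); (2, 2, 2, 2); (0, 0, 0, 2))


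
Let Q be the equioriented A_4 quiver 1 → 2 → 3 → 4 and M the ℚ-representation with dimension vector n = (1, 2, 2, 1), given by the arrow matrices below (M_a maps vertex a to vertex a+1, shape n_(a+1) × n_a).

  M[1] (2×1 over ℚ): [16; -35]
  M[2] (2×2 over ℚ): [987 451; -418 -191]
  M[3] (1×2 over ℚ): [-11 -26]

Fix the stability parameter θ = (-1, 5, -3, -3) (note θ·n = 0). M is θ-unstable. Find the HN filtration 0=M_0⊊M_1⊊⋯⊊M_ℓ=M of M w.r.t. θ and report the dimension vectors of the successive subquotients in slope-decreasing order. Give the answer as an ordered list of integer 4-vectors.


Via rank(M_{q-1}∘⋯∘M_p): M ≅ I[1,4], I[2,3].
μ_θ-semistable layers: μ^(1)=1; μ^(2)=-1/3; μ^(3)=-1

((0, 1, 1, 0); (0, 1, 1, 1); (1, 0, 0, 0))


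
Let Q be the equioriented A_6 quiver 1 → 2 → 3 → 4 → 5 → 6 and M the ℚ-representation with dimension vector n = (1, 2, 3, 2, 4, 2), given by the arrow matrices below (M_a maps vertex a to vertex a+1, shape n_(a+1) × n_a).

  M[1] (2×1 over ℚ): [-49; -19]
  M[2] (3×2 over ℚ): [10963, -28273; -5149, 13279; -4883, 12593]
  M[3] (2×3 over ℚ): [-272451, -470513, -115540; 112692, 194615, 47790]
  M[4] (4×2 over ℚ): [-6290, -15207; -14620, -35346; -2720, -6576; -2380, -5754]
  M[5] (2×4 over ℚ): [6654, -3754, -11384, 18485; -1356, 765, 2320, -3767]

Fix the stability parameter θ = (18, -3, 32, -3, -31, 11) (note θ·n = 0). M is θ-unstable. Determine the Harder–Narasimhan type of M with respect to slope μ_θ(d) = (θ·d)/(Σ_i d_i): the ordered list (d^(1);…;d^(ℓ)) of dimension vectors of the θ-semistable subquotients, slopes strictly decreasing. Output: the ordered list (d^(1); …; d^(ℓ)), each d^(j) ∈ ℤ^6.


Barcode: M ≅ I[1,2], I[2,5], I[3,3], I[3,4], I[5,5], I[5,6]^2. HN layers by μ_θ (7 steps, strictly decreasing):
  μ^(1)=32; μ^(2)=29/2; μ^(3)=11; μ^(4)=15/2; μ^(5)=-2/3; μ^(6)=-3; μ^(7)=-31

((0, 0, 1, 0, 0, 0); (0, 0, 1, 1, 0, 0); (0, 0, 0, 0, 0, 2); (1, 1, 0, 0, 0, 0); (0, 0, 1, 1, 1, 0); (0, 1, 0, 0, 0, 0); (0, 0, 0, 0, 3, 0))


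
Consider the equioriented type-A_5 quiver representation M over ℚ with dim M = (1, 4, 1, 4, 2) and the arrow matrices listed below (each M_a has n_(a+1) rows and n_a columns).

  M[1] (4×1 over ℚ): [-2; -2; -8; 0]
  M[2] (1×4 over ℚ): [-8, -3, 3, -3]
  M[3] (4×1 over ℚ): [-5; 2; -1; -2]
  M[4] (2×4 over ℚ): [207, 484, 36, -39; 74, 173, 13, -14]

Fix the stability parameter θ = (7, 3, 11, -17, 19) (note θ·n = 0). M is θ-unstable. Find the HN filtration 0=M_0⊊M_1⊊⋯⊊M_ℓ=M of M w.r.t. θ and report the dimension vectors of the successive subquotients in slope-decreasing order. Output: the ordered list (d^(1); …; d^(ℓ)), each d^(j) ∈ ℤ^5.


Via rank(M_{q-1}∘⋯∘M_p): M ≅ I[1,5], I[2,2]^3, I[4,4]^2, I[4,5].
μ_θ-semistable layers: μ^(1)=19; μ^(2)=3; μ^(3)=1; μ^(4)=-17

((0, 0, 0, 0, 2); (0, 3, 0, 0, 0); (1, 1, 1, 1, 0); (0, 0, 0, 3, 0))


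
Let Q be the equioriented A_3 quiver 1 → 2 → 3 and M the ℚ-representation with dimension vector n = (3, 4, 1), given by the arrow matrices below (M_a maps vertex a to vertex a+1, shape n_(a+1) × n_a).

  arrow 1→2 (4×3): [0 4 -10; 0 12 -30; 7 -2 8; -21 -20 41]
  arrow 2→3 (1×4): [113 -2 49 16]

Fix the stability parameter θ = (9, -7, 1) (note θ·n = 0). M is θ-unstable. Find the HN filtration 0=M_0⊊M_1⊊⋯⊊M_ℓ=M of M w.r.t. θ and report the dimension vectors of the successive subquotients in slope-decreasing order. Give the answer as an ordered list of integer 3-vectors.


Interval decomposition of M: I[1,1], I[1,2], I[1,3], I[2,2]^2.
HN type (ℓ=3): μ^(1)=9; μ^(2)=1; μ^(3)=-7

((1, 0, 0); (2, 2, 1); (0, 2, 0))


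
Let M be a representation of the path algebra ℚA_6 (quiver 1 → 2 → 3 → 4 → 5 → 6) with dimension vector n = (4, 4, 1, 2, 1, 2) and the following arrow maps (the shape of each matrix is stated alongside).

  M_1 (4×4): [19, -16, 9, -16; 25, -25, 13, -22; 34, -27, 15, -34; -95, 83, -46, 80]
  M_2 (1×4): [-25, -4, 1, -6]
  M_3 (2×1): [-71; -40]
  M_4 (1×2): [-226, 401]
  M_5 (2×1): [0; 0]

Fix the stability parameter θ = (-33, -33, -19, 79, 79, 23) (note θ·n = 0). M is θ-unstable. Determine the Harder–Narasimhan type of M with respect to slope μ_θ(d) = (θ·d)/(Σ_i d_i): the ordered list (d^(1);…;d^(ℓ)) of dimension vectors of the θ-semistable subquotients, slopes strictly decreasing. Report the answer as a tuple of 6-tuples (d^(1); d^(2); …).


Barcode: M ≅ I[1,2]^3, I[1,5], I[4,4], I[6,6]^2. HN layers by μ_θ (4 steps, strictly decreasing):
  μ^(1)=79; μ^(2)=23; μ^(3)=-19; μ^(4)=-33

((0, 0, 0, 2, 1, 0); (0, 0, 0, 0, 0, 2); (0, 0, 1, 0, 0, 0); (4, 4, 0, 0, 0, 0))


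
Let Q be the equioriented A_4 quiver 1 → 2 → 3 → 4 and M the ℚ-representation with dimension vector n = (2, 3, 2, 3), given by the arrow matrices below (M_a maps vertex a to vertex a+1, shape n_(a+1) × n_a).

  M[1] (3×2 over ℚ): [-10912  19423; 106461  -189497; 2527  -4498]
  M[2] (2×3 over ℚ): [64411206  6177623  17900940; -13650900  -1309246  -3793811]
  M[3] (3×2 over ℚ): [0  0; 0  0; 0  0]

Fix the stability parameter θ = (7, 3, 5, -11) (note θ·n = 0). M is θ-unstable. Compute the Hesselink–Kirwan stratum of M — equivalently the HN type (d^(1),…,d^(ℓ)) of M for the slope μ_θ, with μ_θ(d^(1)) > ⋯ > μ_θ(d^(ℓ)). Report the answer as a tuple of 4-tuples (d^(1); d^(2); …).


Interval decomposition of M: I[1,3]^2, I[2,2], I[4,4]^3.
HN type (ℓ=3): μ^(1)=5; μ^(2)=3; μ^(3)=-11

((2, 2, 2, 0); (0, 1, 0, 0); (0, 0, 0, 3))


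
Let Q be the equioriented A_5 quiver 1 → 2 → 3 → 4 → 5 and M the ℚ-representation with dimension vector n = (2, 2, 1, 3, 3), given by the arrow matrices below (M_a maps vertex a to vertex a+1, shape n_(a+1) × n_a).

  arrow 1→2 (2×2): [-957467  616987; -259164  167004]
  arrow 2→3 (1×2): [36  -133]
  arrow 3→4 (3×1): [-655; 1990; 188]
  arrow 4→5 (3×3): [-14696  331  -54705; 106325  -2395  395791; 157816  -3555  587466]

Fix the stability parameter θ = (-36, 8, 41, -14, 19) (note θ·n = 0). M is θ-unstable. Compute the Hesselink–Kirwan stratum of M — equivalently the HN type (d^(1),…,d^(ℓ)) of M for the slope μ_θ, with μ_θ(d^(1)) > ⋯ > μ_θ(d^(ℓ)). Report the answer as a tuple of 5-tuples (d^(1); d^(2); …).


Interval decomposition of M: I[1,1], I[1,2], I[2,5], I[4,5]^2.
HN type (ℓ=5): μ^(1)=19; μ^(2)=27/2; μ^(3)=8; μ^(4)=-14; μ^(5)=-36

((0, 0, 0, 0, 3); (0, 0, 1, 1, 0); (0, 2, 0, 0, 0); (0, 0, 0, 2, 0); (2, 0, 0, 0, 0))


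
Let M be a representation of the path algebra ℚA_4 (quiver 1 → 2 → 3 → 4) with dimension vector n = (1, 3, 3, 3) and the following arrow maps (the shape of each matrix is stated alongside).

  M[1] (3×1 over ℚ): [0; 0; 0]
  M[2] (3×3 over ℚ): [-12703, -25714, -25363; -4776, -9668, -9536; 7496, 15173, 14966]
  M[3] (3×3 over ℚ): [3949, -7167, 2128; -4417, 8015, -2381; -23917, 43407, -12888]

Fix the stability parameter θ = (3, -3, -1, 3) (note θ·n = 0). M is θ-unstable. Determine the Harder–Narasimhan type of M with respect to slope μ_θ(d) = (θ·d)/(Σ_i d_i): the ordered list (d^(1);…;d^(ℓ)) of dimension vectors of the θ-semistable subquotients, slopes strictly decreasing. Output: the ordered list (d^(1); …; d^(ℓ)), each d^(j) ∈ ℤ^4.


Barcode: M ≅ I[1,1], I[2,2], I[2,4]^2, I[3,4]. HN layers by μ_θ (3 steps, strictly decreasing):
  μ^(1)=3; μ^(2)=-1; μ^(3)=-3

((1, 0, 0, 3); (0, 0, 3, 0); (0, 3, 0, 0))


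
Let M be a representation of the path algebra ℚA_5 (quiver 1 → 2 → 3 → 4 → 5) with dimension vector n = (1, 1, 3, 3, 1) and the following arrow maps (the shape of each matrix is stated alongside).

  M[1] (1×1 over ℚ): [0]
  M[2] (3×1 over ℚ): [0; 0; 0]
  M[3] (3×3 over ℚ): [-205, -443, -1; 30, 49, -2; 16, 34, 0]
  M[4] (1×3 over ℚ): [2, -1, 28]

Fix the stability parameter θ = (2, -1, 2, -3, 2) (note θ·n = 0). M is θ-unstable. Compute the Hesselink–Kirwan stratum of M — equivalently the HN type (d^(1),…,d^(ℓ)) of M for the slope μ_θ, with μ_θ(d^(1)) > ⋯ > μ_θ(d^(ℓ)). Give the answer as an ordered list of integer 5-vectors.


Via rank(M_{q-1}∘⋯∘M_p): M ≅ I[1,1], I[2,2], I[3,3], I[3,4], I[3,5], I[4,4].
μ_θ-semistable layers: μ^(1)=2; μ^(2)=-1/2; μ^(3)=-1; μ^(4)=-3

((1, 0, 1, 0, 1); (0, 0, 2, 2, 0); (0, 1, 0, 0, 0); (0, 0, 0, 1, 0))


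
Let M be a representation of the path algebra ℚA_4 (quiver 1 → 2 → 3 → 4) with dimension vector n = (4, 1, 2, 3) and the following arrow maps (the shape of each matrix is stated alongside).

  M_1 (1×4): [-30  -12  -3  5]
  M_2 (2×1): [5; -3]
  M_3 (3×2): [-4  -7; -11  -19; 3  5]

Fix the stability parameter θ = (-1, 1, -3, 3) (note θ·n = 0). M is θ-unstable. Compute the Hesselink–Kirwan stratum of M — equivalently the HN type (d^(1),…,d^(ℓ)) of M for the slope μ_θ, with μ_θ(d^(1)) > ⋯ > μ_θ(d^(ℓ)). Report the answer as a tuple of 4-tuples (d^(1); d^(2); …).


Barcode: M ≅ I[1,1]^3, I[1,4], I[3,4], I[4,4]. HN layers by μ_θ (3 steps, strictly decreasing):
  μ^(1)=3; μ^(2)=-1; μ^(3)=-3

((0, 0, 0, 3); (4, 1, 1, 0); (0, 0, 1, 0))


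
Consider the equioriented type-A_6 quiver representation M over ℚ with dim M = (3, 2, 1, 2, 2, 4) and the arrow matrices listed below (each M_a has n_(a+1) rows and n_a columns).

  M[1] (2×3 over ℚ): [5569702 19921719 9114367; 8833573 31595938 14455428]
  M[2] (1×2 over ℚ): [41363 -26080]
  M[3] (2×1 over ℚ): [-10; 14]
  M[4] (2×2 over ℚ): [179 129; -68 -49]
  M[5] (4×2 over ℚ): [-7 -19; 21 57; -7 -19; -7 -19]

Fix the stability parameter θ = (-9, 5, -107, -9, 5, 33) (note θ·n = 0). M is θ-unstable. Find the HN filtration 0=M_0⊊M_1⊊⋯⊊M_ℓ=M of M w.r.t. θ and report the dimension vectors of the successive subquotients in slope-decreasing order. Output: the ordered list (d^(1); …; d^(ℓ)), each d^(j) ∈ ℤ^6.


Barcode: M ≅ I[1,1], I[1,2], I[1,6], I[4,5], I[6,6]^3. HN layers by μ_θ (4 steps, strictly decreasing):
  μ^(1)=33; μ^(2)=5; μ^(3)=-9; μ^(4)=-37

((0, 0, 0, 0, 0, 4); (0, 1, 0, 0, 2, 0); (2, 0, 0, 2, 0, 0); (1, 1, 1, 0, 0, 0))


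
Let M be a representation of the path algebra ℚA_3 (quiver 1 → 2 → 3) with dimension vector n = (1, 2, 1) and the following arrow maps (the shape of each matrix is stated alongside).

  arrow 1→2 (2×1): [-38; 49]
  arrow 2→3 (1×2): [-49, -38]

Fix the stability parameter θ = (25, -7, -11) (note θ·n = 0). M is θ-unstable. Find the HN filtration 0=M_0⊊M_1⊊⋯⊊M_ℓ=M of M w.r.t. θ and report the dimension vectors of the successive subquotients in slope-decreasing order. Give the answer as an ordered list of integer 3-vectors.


Barcode: M ≅ I[1,2], I[2,3]. HN layers by μ_θ (2 steps, strictly decreasing):
  μ^(1)=9; μ^(2)=-9

((1, 1, 0); (0, 1, 1))


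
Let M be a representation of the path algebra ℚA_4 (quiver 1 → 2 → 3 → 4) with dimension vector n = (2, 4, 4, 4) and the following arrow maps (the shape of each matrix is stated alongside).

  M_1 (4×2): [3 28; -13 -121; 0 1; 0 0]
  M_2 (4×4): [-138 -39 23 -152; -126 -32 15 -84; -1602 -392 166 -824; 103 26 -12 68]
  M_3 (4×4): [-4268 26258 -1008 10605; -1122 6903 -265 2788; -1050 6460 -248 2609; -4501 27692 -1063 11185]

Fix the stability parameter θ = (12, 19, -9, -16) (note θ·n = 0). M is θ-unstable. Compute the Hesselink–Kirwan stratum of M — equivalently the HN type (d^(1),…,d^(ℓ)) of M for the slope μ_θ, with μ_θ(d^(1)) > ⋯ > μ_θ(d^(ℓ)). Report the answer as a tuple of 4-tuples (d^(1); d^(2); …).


Via rank(M_{q-1}∘⋯∘M_p): M ≅ I[1,4]^2, I[2,3], I[2,4], I[4,4].
μ_θ-semistable layers: μ^(1)=5; μ^(2)=3/2; μ^(3)=-2; μ^(4)=-16

((0, 1, 1, 0); (2, 2, 2, 2); (0, 1, 1, 1); (0, 0, 0, 1))
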